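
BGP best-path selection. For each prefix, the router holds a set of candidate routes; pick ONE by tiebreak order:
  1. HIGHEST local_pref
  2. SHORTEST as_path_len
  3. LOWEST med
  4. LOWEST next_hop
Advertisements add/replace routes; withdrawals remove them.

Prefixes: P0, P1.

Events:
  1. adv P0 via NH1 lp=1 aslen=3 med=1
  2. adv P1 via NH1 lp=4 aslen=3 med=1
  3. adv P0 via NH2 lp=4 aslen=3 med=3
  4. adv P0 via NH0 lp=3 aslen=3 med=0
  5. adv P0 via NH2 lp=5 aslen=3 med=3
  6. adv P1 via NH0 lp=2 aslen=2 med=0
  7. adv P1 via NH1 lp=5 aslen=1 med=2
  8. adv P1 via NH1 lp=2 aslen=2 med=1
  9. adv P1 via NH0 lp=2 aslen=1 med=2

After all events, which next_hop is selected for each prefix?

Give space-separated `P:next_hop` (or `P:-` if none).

Answer: P0:NH2 P1:NH0

Derivation:
Op 1: best P0=NH1 P1=-
Op 2: best P0=NH1 P1=NH1
Op 3: best P0=NH2 P1=NH1
Op 4: best P0=NH2 P1=NH1
Op 5: best P0=NH2 P1=NH1
Op 6: best P0=NH2 P1=NH1
Op 7: best P0=NH2 P1=NH1
Op 8: best P0=NH2 P1=NH0
Op 9: best P0=NH2 P1=NH0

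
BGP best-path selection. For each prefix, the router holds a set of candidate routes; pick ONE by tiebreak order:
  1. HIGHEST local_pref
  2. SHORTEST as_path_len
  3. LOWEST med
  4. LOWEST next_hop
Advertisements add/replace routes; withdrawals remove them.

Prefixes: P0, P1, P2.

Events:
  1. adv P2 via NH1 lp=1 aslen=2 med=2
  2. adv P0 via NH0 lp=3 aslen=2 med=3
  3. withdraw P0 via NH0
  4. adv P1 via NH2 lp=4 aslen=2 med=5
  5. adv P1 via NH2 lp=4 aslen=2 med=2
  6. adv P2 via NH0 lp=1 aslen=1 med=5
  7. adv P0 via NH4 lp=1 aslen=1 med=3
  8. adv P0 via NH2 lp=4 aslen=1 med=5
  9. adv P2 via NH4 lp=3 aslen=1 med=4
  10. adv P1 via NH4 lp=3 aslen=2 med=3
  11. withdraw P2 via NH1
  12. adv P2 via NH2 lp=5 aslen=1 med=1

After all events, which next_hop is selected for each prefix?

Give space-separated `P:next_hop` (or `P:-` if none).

Answer: P0:NH2 P1:NH2 P2:NH2

Derivation:
Op 1: best P0=- P1=- P2=NH1
Op 2: best P0=NH0 P1=- P2=NH1
Op 3: best P0=- P1=- P2=NH1
Op 4: best P0=- P1=NH2 P2=NH1
Op 5: best P0=- P1=NH2 P2=NH1
Op 6: best P0=- P1=NH2 P2=NH0
Op 7: best P0=NH4 P1=NH2 P2=NH0
Op 8: best P0=NH2 P1=NH2 P2=NH0
Op 9: best P0=NH2 P1=NH2 P2=NH4
Op 10: best P0=NH2 P1=NH2 P2=NH4
Op 11: best P0=NH2 P1=NH2 P2=NH4
Op 12: best P0=NH2 P1=NH2 P2=NH2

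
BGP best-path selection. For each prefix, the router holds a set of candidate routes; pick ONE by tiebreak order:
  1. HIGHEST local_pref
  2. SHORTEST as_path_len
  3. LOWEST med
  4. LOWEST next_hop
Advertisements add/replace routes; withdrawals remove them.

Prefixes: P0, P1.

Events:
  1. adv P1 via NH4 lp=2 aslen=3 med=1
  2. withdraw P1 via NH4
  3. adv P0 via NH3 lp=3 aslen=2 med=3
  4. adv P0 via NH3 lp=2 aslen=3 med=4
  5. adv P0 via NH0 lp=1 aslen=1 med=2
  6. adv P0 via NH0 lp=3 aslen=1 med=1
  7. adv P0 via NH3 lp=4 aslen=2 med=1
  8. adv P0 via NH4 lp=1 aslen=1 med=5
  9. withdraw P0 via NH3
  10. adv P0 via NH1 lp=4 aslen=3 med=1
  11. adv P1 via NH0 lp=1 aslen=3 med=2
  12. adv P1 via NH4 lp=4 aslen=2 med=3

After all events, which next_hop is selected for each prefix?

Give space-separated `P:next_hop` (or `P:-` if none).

Answer: P0:NH1 P1:NH4

Derivation:
Op 1: best P0=- P1=NH4
Op 2: best P0=- P1=-
Op 3: best P0=NH3 P1=-
Op 4: best P0=NH3 P1=-
Op 5: best P0=NH3 P1=-
Op 6: best P0=NH0 P1=-
Op 7: best P0=NH3 P1=-
Op 8: best P0=NH3 P1=-
Op 9: best P0=NH0 P1=-
Op 10: best P0=NH1 P1=-
Op 11: best P0=NH1 P1=NH0
Op 12: best P0=NH1 P1=NH4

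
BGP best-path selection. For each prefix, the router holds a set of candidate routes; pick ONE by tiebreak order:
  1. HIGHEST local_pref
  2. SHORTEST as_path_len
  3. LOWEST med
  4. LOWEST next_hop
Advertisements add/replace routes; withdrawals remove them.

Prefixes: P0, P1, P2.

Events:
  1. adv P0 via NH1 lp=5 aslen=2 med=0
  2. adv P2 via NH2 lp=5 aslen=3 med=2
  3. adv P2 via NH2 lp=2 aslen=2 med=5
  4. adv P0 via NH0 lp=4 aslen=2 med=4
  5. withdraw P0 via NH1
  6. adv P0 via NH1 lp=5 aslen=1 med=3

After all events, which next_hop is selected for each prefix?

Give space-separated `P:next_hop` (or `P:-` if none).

Answer: P0:NH1 P1:- P2:NH2

Derivation:
Op 1: best P0=NH1 P1=- P2=-
Op 2: best P0=NH1 P1=- P2=NH2
Op 3: best P0=NH1 P1=- P2=NH2
Op 4: best P0=NH1 P1=- P2=NH2
Op 5: best P0=NH0 P1=- P2=NH2
Op 6: best P0=NH1 P1=- P2=NH2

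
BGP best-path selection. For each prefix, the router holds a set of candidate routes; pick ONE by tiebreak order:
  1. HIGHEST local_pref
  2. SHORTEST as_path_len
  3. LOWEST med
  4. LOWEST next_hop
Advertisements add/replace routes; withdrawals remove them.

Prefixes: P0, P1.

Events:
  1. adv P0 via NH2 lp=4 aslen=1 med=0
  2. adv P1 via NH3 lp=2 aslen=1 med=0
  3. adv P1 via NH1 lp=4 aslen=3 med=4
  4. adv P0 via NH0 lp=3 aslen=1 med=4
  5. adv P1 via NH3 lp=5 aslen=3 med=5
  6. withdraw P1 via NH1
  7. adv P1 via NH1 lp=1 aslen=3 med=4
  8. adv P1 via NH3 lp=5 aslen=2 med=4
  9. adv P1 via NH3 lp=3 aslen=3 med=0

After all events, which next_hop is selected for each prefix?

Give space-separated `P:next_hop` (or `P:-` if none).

Answer: P0:NH2 P1:NH3

Derivation:
Op 1: best P0=NH2 P1=-
Op 2: best P0=NH2 P1=NH3
Op 3: best P0=NH2 P1=NH1
Op 4: best P0=NH2 P1=NH1
Op 5: best P0=NH2 P1=NH3
Op 6: best P0=NH2 P1=NH3
Op 7: best P0=NH2 P1=NH3
Op 8: best P0=NH2 P1=NH3
Op 9: best P0=NH2 P1=NH3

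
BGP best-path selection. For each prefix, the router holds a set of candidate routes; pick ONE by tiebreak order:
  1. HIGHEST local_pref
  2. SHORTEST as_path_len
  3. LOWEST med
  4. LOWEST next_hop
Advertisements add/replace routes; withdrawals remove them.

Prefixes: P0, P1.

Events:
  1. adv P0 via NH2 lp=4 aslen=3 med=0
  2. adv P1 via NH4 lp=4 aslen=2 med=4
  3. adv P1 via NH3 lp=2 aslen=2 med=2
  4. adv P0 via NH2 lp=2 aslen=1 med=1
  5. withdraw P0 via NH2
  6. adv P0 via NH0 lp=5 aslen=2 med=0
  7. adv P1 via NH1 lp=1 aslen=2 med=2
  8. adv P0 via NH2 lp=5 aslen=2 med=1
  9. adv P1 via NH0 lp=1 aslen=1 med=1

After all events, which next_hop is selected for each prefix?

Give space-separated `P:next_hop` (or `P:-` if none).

Answer: P0:NH0 P1:NH4

Derivation:
Op 1: best P0=NH2 P1=-
Op 2: best P0=NH2 P1=NH4
Op 3: best P0=NH2 P1=NH4
Op 4: best P0=NH2 P1=NH4
Op 5: best P0=- P1=NH4
Op 6: best P0=NH0 P1=NH4
Op 7: best P0=NH0 P1=NH4
Op 8: best P0=NH0 P1=NH4
Op 9: best P0=NH0 P1=NH4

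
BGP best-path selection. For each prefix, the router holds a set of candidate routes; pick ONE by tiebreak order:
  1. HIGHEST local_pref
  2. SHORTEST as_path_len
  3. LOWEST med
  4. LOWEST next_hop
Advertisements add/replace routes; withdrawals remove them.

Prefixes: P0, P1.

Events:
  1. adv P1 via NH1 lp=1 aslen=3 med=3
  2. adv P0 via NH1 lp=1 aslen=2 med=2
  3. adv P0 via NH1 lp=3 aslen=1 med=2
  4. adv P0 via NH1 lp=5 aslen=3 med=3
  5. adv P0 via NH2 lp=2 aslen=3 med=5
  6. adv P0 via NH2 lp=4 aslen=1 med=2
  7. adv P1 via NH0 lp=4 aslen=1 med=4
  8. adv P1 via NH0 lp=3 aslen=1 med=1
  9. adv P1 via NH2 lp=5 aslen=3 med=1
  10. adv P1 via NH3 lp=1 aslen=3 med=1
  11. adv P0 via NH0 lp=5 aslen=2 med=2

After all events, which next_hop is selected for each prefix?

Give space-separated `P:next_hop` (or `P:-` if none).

Op 1: best P0=- P1=NH1
Op 2: best P0=NH1 P1=NH1
Op 3: best P0=NH1 P1=NH1
Op 4: best P0=NH1 P1=NH1
Op 5: best P0=NH1 P1=NH1
Op 6: best P0=NH1 P1=NH1
Op 7: best P0=NH1 P1=NH0
Op 8: best P0=NH1 P1=NH0
Op 9: best P0=NH1 P1=NH2
Op 10: best P0=NH1 P1=NH2
Op 11: best P0=NH0 P1=NH2

Answer: P0:NH0 P1:NH2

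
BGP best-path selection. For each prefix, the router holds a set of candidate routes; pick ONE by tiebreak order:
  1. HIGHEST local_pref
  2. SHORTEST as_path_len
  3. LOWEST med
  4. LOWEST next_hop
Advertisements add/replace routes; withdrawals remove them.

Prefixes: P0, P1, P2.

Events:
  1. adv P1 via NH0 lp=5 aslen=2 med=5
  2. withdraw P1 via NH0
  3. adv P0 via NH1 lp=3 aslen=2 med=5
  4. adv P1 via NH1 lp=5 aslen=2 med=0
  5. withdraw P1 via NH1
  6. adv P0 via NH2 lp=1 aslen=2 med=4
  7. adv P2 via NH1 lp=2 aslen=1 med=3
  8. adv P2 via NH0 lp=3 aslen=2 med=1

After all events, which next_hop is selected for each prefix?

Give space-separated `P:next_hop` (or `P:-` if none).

Answer: P0:NH1 P1:- P2:NH0

Derivation:
Op 1: best P0=- P1=NH0 P2=-
Op 2: best P0=- P1=- P2=-
Op 3: best P0=NH1 P1=- P2=-
Op 4: best P0=NH1 P1=NH1 P2=-
Op 5: best P0=NH1 P1=- P2=-
Op 6: best P0=NH1 P1=- P2=-
Op 7: best P0=NH1 P1=- P2=NH1
Op 8: best P0=NH1 P1=- P2=NH0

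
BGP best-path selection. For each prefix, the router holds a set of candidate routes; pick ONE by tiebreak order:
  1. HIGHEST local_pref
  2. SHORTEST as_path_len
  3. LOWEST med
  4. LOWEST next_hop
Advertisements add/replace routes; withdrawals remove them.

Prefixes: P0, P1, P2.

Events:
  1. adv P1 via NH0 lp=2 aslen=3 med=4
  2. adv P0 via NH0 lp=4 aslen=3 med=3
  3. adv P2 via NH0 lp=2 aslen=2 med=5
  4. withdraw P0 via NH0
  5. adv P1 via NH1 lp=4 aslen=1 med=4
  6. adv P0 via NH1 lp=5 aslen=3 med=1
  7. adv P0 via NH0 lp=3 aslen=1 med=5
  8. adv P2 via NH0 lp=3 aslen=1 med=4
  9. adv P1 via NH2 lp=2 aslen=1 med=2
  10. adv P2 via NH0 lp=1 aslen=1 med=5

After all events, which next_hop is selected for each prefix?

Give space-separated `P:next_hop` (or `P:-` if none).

Answer: P0:NH1 P1:NH1 P2:NH0

Derivation:
Op 1: best P0=- P1=NH0 P2=-
Op 2: best P0=NH0 P1=NH0 P2=-
Op 3: best P0=NH0 P1=NH0 P2=NH0
Op 4: best P0=- P1=NH0 P2=NH0
Op 5: best P0=- P1=NH1 P2=NH0
Op 6: best P0=NH1 P1=NH1 P2=NH0
Op 7: best P0=NH1 P1=NH1 P2=NH0
Op 8: best P0=NH1 P1=NH1 P2=NH0
Op 9: best P0=NH1 P1=NH1 P2=NH0
Op 10: best P0=NH1 P1=NH1 P2=NH0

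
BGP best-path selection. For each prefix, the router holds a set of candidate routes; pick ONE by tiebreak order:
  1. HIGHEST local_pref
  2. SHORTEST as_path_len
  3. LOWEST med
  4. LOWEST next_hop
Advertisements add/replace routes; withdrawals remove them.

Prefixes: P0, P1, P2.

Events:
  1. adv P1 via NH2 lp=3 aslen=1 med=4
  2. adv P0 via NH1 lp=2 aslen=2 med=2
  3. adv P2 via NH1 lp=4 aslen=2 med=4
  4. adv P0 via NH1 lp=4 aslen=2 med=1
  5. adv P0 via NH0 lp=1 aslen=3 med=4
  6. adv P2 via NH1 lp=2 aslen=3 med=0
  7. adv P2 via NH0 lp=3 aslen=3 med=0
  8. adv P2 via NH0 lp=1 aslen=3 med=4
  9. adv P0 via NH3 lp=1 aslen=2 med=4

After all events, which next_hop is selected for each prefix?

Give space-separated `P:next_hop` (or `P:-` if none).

Op 1: best P0=- P1=NH2 P2=-
Op 2: best P0=NH1 P1=NH2 P2=-
Op 3: best P0=NH1 P1=NH2 P2=NH1
Op 4: best P0=NH1 P1=NH2 P2=NH1
Op 5: best P0=NH1 P1=NH2 P2=NH1
Op 6: best P0=NH1 P1=NH2 P2=NH1
Op 7: best P0=NH1 P1=NH2 P2=NH0
Op 8: best P0=NH1 P1=NH2 P2=NH1
Op 9: best P0=NH1 P1=NH2 P2=NH1

Answer: P0:NH1 P1:NH2 P2:NH1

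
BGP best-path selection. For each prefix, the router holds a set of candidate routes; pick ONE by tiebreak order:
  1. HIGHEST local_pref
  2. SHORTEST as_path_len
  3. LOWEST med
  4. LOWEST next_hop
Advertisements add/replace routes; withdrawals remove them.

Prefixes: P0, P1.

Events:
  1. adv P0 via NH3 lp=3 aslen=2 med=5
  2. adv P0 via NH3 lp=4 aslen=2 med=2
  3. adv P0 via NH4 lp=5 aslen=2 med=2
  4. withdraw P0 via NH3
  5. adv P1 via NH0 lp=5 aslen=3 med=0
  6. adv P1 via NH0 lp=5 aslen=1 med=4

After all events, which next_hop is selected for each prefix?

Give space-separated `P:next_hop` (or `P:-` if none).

Answer: P0:NH4 P1:NH0

Derivation:
Op 1: best P0=NH3 P1=-
Op 2: best P0=NH3 P1=-
Op 3: best P0=NH4 P1=-
Op 4: best P0=NH4 P1=-
Op 5: best P0=NH4 P1=NH0
Op 6: best P0=NH4 P1=NH0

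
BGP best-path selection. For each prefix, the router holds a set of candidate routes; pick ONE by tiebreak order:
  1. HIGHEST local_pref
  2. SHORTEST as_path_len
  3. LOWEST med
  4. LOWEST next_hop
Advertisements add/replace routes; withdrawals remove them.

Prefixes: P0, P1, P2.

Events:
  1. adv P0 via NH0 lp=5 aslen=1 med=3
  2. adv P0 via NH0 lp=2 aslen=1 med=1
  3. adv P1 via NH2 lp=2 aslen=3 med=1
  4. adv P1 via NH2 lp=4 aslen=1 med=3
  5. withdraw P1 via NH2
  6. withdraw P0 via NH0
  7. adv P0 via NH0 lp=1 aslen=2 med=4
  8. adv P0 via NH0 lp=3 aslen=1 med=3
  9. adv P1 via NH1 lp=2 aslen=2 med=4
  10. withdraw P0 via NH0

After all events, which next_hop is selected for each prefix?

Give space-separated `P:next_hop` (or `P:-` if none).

Answer: P0:- P1:NH1 P2:-

Derivation:
Op 1: best P0=NH0 P1=- P2=-
Op 2: best P0=NH0 P1=- P2=-
Op 3: best P0=NH0 P1=NH2 P2=-
Op 4: best P0=NH0 P1=NH2 P2=-
Op 5: best P0=NH0 P1=- P2=-
Op 6: best P0=- P1=- P2=-
Op 7: best P0=NH0 P1=- P2=-
Op 8: best P0=NH0 P1=- P2=-
Op 9: best P0=NH0 P1=NH1 P2=-
Op 10: best P0=- P1=NH1 P2=-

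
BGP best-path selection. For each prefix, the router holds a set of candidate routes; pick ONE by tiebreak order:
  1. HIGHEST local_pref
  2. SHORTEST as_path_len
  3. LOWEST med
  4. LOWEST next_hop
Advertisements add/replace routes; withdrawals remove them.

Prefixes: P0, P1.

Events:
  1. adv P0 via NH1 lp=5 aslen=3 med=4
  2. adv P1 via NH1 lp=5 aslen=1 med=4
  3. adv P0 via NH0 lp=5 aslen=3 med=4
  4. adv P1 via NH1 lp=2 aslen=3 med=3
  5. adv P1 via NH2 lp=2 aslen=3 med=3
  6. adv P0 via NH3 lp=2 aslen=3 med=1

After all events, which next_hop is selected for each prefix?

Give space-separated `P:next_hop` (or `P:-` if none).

Op 1: best P0=NH1 P1=-
Op 2: best P0=NH1 P1=NH1
Op 3: best P0=NH0 P1=NH1
Op 4: best P0=NH0 P1=NH1
Op 5: best P0=NH0 P1=NH1
Op 6: best P0=NH0 P1=NH1

Answer: P0:NH0 P1:NH1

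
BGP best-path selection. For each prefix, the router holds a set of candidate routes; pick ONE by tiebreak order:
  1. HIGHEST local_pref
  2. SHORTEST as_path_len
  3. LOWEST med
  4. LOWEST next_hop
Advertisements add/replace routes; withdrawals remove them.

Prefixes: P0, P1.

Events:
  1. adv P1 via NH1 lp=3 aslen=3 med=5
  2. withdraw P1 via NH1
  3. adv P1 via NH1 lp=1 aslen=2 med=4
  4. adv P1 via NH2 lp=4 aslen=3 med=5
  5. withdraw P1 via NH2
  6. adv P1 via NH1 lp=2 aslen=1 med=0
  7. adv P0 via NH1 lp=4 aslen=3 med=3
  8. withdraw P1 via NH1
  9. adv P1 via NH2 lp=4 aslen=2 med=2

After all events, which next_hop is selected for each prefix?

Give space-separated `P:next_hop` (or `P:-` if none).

Answer: P0:NH1 P1:NH2

Derivation:
Op 1: best P0=- P1=NH1
Op 2: best P0=- P1=-
Op 3: best P0=- P1=NH1
Op 4: best P0=- P1=NH2
Op 5: best P0=- P1=NH1
Op 6: best P0=- P1=NH1
Op 7: best P0=NH1 P1=NH1
Op 8: best P0=NH1 P1=-
Op 9: best P0=NH1 P1=NH2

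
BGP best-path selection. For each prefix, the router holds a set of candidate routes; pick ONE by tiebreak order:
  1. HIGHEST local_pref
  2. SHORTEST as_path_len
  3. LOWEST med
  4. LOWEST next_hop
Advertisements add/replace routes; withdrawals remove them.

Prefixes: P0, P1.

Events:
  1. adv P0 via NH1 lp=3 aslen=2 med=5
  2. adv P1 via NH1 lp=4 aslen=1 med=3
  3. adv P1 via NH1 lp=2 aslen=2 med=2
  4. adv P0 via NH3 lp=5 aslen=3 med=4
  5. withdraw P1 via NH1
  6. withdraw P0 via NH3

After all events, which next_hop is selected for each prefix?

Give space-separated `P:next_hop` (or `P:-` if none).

Op 1: best P0=NH1 P1=-
Op 2: best P0=NH1 P1=NH1
Op 3: best P0=NH1 P1=NH1
Op 4: best P0=NH3 P1=NH1
Op 5: best P0=NH3 P1=-
Op 6: best P0=NH1 P1=-

Answer: P0:NH1 P1:-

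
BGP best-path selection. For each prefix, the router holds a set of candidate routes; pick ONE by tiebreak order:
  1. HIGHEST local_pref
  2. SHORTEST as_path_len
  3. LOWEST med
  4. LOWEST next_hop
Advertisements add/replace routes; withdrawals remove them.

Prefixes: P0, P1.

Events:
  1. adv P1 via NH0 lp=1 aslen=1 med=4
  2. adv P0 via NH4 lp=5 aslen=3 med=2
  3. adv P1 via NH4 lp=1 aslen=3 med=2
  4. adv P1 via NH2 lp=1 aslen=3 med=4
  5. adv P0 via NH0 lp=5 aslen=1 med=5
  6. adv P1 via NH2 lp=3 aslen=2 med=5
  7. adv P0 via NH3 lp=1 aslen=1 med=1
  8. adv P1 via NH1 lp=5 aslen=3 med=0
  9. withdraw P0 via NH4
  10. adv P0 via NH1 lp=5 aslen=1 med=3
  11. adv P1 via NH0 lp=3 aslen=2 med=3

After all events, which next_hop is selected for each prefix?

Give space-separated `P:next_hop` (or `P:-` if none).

Op 1: best P0=- P1=NH0
Op 2: best P0=NH4 P1=NH0
Op 3: best P0=NH4 P1=NH0
Op 4: best P0=NH4 P1=NH0
Op 5: best P0=NH0 P1=NH0
Op 6: best P0=NH0 P1=NH2
Op 7: best P0=NH0 P1=NH2
Op 8: best P0=NH0 P1=NH1
Op 9: best P0=NH0 P1=NH1
Op 10: best P0=NH1 P1=NH1
Op 11: best P0=NH1 P1=NH1

Answer: P0:NH1 P1:NH1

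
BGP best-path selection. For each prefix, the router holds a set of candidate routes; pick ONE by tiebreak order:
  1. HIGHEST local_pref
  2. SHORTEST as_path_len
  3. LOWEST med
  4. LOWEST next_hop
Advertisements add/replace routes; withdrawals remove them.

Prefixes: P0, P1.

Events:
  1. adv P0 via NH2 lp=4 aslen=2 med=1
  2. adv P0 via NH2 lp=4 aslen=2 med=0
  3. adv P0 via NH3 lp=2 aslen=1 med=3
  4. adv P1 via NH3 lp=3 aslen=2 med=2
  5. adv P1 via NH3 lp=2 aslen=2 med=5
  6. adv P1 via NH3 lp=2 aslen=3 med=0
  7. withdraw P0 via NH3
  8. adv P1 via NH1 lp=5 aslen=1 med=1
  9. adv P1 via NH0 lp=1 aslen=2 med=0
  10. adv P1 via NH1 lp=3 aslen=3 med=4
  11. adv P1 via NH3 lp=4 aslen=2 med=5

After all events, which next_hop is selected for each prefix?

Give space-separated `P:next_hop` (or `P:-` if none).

Answer: P0:NH2 P1:NH3

Derivation:
Op 1: best P0=NH2 P1=-
Op 2: best P0=NH2 P1=-
Op 3: best P0=NH2 P1=-
Op 4: best P0=NH2 P1=NH3
Op 5: best P0=NH2 P1=NH3
Op 6: best P0=NH2 P1=NH3
Op 7: best P0=NH2 P1=NH3
Op 8: best P0=NH2 P1=NH1
Op 9: best P0=NH2 P1=NH1
Op 10: best P0=NH2 P1=NH1
Op 11: best P0=NH2 P1=NH3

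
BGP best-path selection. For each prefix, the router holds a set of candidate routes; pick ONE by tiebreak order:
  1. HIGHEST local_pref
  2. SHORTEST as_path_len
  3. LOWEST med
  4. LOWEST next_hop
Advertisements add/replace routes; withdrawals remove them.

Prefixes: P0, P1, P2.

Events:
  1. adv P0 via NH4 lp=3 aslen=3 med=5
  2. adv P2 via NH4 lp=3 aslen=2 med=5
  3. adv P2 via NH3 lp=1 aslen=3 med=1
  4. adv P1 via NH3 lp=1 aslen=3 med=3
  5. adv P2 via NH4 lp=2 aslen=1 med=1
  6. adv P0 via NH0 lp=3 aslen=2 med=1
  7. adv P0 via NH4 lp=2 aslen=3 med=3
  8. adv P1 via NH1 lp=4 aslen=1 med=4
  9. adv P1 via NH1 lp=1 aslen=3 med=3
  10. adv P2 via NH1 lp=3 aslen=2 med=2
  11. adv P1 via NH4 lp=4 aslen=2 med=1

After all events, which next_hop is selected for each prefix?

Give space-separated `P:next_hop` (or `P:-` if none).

Answer: P0:NH0 P1:NH4 P2:NH1

Derivation:
Op 1: best P0=NH4 P1=- P2=-
Op 2: best P0=NH4 P1=- P2=NH4
Op 3: best P0=NH4 P1=- P2=NH4
Op 4: best P0=NH4 P1=NH3 P2=NH4
Op 5: best P0=NH4 P1=NH3 P2=NH4
Op 6: best P0=NH0 P1=NH3 P2=NH4
Op 7: best P0=NH0 P1=NH3 P2=NH4
Op 8: best P0=NH0 P1=NH1 P2=NH4
Op 9: best P0=NH0 P1=NH1 P2=NH4
Op 10: best P0=NH0 P1=NH1 P2=NH1
Op 11: best P0=NH0 P1=NH4 P2=NH1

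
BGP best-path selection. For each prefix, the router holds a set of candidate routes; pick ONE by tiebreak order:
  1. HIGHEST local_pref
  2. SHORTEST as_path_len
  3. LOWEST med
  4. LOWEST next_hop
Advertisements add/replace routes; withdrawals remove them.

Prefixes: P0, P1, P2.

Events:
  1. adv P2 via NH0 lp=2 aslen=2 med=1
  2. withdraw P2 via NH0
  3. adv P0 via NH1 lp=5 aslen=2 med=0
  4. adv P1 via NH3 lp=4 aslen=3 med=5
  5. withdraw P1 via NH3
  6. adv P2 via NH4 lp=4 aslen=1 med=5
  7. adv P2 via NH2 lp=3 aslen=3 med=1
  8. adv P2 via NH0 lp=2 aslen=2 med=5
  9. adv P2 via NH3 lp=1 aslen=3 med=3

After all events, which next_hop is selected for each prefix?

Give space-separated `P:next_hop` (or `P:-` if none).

Answer: P0:NH1 P1:- P2:NH4

Derivation:
Op 1: best P0=- P1=- P2=NH0
Op 2: best P0=- P1=- P2=-
Op 3: best P0=NH1 P1=- P2=-
Op 4: best P0=NH1 P1=NH3 P2=-
Op 5: best P0=NH1 P1=- P2=-
Op 6: best P0=NH1 P1=- P2=NH4
Op 7: best P0=NH1 P1=- P2=NH4
Op 8: best P0=NH1 P1=- P2=NH4
Op 9: best P0=NH1 P1=- P2=NH4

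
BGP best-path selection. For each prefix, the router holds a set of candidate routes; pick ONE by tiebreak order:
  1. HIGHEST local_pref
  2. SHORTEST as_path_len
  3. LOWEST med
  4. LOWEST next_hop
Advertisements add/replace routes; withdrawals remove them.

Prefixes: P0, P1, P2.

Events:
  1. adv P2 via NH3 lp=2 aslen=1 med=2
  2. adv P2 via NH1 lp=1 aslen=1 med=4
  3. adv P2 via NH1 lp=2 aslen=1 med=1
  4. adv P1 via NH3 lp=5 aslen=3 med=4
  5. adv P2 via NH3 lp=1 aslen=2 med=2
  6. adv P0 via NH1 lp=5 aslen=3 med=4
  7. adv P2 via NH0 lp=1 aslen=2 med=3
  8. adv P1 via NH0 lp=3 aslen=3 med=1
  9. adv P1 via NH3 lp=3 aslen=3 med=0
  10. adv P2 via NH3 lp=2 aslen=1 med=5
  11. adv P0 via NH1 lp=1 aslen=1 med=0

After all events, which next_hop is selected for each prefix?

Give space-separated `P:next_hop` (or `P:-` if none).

Answer: P0:NH1 P1:NH3 P2:NH1

Derivation:
Op 1: best P0=- P1=- P2=NH3
Op 2: best P0=- P1=- P2=NH3
Op 3: best P0=- P1=- P2=NH1
Op 4: best P0=- P1=NH3 P2=NH1
Op 5: best P0=- P1=NH3 P2=NH1
Op 6: best P0=NH1 P1=NH3 P2=NH1
Op 7: best P0=NH1 P1=NH3 P2=NH1
Op 8: best P0=NH1 P1=NH3 P2=NH1
Op 9: best P0=NH1 P1=NH3 P2=NH1
Op 10: best P0=NH1 P1=NH3 P2=NH1
Op 11: best P0=NH1 P1=NH3 P2=NH1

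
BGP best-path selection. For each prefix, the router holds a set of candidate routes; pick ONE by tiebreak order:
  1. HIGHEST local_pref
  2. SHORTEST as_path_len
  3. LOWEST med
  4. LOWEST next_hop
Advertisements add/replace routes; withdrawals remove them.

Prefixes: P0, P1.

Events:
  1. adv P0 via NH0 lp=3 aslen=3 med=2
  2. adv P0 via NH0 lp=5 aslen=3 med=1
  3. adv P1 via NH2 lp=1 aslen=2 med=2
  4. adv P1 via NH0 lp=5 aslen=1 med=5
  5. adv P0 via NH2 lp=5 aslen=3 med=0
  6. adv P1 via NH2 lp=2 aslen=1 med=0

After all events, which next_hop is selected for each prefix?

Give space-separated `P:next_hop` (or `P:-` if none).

Op 1: best P0=NH0 P1=-
Op 2: best P0=NH0 P1=-
Op 3: best P0=NH0 P1=NH2
Op 4: best P0=NH0 P1=NH0
Op 5: best P0=NH2 P1=NH0
Op 6: best P0=NH2 P1=NH0

Answer: P0:NH2 P1:NH0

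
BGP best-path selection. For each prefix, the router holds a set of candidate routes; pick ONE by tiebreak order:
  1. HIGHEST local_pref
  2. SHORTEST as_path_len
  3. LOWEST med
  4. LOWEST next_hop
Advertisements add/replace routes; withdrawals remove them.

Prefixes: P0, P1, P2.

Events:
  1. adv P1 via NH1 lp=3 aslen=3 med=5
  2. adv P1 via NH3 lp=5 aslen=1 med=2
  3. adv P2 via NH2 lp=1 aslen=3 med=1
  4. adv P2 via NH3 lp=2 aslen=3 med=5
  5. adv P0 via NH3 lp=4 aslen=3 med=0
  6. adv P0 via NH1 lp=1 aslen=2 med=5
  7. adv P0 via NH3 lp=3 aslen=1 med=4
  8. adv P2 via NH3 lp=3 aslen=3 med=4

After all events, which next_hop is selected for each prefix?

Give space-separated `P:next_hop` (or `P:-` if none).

Op 1: best P0=- P1=NH1 P2=-
Op 2: best P0=- P1=NH3 P2=-
Op 3: best P0=- P1=NH3 P2=NH2
Op 4: best P0=- P1=NH3 P2=NH3
Op 5: best P0=NH3 P1=NH3 P2=NH3
Op 6: best P0=NH3 P1=NH3 P2=NH3
Op 7: best P0=NH3 P1=NH3 P2=NH3
Op 8: best P0=NH3 P1=NH3 P2=NH3

Answer: P0:NH3 P1:NH3 P2:NH3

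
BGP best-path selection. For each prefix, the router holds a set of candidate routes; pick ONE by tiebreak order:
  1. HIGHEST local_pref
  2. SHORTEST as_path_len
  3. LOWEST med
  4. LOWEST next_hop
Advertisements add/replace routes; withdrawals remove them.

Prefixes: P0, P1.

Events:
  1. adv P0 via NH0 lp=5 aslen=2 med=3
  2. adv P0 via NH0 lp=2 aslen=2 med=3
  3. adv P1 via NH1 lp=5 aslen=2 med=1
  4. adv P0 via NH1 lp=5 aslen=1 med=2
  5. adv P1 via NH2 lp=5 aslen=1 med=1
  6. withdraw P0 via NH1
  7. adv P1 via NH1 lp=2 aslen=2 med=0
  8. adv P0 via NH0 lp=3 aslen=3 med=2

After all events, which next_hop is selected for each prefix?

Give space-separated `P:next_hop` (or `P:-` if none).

Answer: P0:NH0 P1:NH2

Derivation:
Op 1: best P0=NH0 P1=-
Op 2: best P0=NH0 P1=-
Op 3: best P0=NH0 P1=NH1
Op 4: best P0=NH1 P1=NH1
Op 5: best P0=NH1 P1=NH2
Op 6: best P0=NH0 P1=NH2
Op 7: best P0=NH0 P1=NH2
Op 8: best P0=NH0 P1=NH2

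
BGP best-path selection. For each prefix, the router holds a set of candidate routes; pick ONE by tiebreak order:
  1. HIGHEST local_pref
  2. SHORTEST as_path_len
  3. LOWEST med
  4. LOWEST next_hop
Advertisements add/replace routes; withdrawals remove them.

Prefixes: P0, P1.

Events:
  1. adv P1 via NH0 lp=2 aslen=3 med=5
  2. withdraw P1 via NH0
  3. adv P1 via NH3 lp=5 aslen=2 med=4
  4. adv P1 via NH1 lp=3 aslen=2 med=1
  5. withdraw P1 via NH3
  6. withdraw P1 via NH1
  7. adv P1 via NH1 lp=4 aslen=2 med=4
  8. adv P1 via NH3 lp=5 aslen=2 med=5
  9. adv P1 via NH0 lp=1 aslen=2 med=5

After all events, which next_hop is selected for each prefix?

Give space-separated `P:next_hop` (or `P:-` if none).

Op 1: best P0=- P1=NH0
Op 2: best P0=- P1=-
Op 3: best P0=- P1=NH3
Op 4: best P0=- P1=NH3
Op 5: best P0=- P1=NH1
Op 6: best P0=- P1=-
Op 7: best P0=- P1=NH1
Op 8: best P0=- P1=NH3
Op 9: best P0=- P1=NH3

Answer: P0:- P1:NH3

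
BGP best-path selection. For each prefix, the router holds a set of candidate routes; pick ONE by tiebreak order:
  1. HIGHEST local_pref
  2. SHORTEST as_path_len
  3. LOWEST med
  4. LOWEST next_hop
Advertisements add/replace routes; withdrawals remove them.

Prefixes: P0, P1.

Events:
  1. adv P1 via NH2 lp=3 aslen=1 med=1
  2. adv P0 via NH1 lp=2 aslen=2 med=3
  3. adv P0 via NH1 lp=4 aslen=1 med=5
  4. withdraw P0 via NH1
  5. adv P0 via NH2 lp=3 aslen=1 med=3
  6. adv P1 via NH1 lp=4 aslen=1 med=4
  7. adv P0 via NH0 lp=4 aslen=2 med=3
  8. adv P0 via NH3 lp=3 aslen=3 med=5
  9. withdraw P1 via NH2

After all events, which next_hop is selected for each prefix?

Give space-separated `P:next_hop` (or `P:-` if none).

Answer: P0:NH0 P1:NH1

Derivation:
Op 1: best P0=- P1=NH2
Op 2: best P0=NH1 P1=NH2
Op 3: best P0=NH1 P1=NH2
Op 4: best P0=- P1=NH2
Op 5: best P0=NH2 P1=NH2
Op 6: best P0=NH2 P1=NH1
Op 7: best P0=NH0 P1=NH1
Op 8: best P0=NH0 P1=NH1
Op 9: best P0=NH0 P1=NH1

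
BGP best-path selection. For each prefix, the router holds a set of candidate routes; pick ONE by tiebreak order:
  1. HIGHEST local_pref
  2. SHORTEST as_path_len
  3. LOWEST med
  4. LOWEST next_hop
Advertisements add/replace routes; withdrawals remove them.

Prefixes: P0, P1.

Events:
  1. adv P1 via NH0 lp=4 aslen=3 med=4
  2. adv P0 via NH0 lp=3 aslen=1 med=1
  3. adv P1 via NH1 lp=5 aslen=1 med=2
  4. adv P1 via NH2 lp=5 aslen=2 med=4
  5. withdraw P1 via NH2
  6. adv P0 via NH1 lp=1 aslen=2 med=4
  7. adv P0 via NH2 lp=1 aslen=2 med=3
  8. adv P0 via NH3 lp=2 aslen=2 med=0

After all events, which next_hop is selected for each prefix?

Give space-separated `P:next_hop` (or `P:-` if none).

Answer: P0:NH0 P1:NH1

Derivation:
Op 1: best P0=- P1=NH0
Op 2: best P0=NH0 P1=NH0
Op 3: best P0=NH0 P1=NH1
Op 4: best P0=NH0 P1=NH1
Op 5: best P0=NH0 P1=NH1
Op 6: best P0=NH0 P1=NH1
Op 7: best P0=NH0 P1=NH1
Op 8: best P0=NH0 P1=NH1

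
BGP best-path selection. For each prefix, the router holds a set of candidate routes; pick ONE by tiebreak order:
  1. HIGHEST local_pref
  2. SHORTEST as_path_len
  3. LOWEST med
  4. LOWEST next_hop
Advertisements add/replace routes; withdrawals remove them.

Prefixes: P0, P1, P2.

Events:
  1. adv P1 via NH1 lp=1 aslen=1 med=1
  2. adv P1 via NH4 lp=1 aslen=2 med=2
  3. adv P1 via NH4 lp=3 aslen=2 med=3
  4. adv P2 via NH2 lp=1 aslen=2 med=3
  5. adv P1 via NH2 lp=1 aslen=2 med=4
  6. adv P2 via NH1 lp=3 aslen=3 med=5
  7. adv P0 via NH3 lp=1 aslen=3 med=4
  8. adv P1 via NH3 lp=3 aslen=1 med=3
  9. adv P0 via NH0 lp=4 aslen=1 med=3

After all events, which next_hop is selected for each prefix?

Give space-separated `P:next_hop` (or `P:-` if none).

Op 1: best P0=- P1=NH1 P2=-
Op 2: best P0=- P1=NH1 P2=-
Op 3: best P0=- P1=NH4 P2=-
Op 4: best P0=- P1=NH4 P2=NH2
Op 5: best P0=- P1=NH4 P2=NH2
Op 6: best P0=- P1=NH4 P2=NH1
Op 7: best P0=NH3 P1=NH4 P2=NH1
Op 8: best P0=NH3 P1=NH3 P2=NH1
Op 9: best P0=NH0 P1=NH3 P2=NH1

Answer: P0:NH0 P1:NH3 P2:NH1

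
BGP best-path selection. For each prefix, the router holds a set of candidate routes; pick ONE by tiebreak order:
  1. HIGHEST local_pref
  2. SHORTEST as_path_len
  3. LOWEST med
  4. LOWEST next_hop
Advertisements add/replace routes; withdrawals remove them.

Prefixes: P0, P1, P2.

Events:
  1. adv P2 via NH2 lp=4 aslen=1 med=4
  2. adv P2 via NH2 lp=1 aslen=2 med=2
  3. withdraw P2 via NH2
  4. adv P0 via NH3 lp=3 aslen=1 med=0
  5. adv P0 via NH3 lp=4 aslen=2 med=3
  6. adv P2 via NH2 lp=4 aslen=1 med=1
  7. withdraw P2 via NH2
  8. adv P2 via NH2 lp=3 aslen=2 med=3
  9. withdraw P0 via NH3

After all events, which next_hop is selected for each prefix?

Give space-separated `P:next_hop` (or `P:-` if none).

Op 1: best P0=- P1=- P2=NH2
Op 2: best P0=- P1=- P2=NH2
Op 3: best P0=- P1=- P2=-
Op 4: best P0=NH3 P1=- P2=-
Op 5: best P0=NH3 P1=- P2=-
Op 6: best P0=NH3 P1=- P2=NH2
Op 7: best P0=NH3 P1=- P2=-
Op 8: best P0=NH3 P1=- P2=NH2
Op 9: best P0=- P1=- P2=NH2

Answer: P0:- P1:- P2:NH2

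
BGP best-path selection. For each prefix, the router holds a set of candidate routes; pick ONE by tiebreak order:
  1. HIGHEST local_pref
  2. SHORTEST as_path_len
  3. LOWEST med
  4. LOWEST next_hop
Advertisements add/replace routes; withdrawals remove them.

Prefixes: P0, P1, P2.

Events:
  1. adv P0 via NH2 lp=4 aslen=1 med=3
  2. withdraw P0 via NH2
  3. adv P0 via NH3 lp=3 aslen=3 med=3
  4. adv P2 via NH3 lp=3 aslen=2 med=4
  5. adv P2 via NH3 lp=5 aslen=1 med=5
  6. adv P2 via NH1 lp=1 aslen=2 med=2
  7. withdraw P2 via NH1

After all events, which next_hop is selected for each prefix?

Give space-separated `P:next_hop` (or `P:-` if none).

Op 1: best P0=NH2 P1=- P2=-
Op 2: best P0=- P1=- P2=-
Op 3: best P0=NH3 P1=- P2=-
Op 4: best P0=NH3 P1=- P2=NH3
Op 5: best P0=NH3 P1=- P2=NH3
Op 6: best P0=NH3 P1=- P2=NH3
Op 7: best P0=NH3 P1=- P2=NH3

Answer: P0:NH3 P1:- P2:NH3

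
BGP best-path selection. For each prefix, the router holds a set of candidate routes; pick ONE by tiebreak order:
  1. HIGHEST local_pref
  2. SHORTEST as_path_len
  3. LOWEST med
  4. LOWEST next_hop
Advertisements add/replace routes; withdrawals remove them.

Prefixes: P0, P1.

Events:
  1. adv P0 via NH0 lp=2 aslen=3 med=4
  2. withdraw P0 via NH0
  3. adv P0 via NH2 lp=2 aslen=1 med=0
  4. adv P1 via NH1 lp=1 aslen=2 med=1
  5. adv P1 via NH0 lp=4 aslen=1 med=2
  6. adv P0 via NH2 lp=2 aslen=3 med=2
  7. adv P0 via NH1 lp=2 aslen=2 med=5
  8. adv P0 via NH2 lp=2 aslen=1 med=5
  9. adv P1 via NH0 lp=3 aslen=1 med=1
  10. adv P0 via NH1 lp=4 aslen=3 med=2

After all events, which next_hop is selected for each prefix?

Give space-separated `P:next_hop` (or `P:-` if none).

Answer: P0:NH1 P1:NH0

Derivation:
Op 1: best P0=NH0 P1=-
Op 2: best P0=- P1=-
Op 3: best P0=NH2 P1=-
Op 4: best P0=NH2 P1=NH1
Op 5: best P0=NH2 P1=NH0
Op 6: best P0=NH2 P1=NH0
Op 7: best P0=NH1 P1=NH0
Op 8: best P0=NH2 P1=NH0
Op 9: best P0=NH2 P1=NH0
Op 10: best P0=NH1 P1=NH0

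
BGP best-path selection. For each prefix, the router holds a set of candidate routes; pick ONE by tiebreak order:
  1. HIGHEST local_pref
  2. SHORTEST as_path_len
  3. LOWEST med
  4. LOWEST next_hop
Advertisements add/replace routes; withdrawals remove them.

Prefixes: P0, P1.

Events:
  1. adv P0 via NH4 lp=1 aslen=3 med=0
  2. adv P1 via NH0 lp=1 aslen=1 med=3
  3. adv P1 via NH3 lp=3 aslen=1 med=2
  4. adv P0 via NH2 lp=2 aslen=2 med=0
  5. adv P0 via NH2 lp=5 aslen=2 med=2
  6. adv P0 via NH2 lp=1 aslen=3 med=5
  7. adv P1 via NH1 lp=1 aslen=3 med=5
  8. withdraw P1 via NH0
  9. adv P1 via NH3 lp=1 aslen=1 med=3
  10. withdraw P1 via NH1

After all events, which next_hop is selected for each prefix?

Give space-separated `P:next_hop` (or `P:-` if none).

Op 1: best P0=NH4 P1=-
Op 2: best P0=NH4 P1=NH0
Op 3: best P0=NH4 P1=NH3
Op 4: best P0=NH2 P1=NH3
Op 5: best P0=NH2 P1=NH3
Op 6: best P0=NH4 P1=NH3
Op 7: best P0=NH4 P1=NH3
Op 8: best P0=NH4 P1=NH3
Op 9: best P0=NH4 P1=NH3
Op 10: best P0=NH4 P1=NH3

Answer: P0:NH4 P1:NH3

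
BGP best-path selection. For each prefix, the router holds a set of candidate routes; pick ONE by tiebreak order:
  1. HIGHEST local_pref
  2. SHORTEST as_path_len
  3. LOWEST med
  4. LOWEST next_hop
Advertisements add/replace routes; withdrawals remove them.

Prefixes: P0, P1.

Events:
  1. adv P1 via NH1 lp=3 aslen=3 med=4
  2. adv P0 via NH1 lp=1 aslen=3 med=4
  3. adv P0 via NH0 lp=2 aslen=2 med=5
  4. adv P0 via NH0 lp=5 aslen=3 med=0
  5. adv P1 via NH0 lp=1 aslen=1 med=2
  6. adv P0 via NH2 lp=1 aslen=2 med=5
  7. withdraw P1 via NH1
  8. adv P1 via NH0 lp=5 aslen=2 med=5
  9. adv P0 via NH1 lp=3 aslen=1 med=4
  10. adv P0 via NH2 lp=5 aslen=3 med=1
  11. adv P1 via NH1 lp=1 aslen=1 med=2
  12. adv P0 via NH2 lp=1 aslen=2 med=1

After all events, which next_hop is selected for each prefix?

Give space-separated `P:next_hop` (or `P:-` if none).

Op 1: best P0=- P1=NH1
Op 2: best P0=NH1 P1=NH1
Op 3: best P0=NH0 P1=NH1
Op 4: best P0=NH0 P1=NH1
Op 5: best P0=NH0 P1=NH1
Op 6: best P0=NH0 P1=NH1
Op 7: best P0=NH0 P1=NH0
Op 8: best P0=NH0 P1=NH0
Op 9: best P0=NH0 P1=NH0
Op 10: best P0=NH0 P1=NH0
Op 11: best P0=NH0 P1=NH0
Op 12: best P0=NH0 P1=NH0

Answer: P0:NH0 P1:NH0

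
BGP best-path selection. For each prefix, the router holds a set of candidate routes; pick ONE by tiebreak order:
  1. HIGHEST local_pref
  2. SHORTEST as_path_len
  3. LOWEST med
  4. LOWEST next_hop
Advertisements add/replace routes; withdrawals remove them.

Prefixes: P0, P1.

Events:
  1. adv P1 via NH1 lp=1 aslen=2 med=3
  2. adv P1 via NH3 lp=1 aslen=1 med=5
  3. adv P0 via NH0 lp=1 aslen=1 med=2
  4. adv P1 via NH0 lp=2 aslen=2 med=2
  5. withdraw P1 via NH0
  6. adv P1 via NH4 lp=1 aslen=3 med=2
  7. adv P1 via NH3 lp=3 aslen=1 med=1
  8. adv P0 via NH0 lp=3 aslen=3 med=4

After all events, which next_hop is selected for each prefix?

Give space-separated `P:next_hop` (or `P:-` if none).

Op 1: best P0=- P1=NH1
Op 2: best P0=- P1=NH3
Op 3: best P0=NH0 P1=NH3
Op 4: best P0=NH0 P1=NH0
Op 5: best P0=NH0 P1=NH3
Op 6: best P0=NH0 P1=NH3
Op 7: best P0=NH0 P1=NH3
Op 8: best P0=NH0 P1=NH3

Answer: P0:NH0 P1:NH3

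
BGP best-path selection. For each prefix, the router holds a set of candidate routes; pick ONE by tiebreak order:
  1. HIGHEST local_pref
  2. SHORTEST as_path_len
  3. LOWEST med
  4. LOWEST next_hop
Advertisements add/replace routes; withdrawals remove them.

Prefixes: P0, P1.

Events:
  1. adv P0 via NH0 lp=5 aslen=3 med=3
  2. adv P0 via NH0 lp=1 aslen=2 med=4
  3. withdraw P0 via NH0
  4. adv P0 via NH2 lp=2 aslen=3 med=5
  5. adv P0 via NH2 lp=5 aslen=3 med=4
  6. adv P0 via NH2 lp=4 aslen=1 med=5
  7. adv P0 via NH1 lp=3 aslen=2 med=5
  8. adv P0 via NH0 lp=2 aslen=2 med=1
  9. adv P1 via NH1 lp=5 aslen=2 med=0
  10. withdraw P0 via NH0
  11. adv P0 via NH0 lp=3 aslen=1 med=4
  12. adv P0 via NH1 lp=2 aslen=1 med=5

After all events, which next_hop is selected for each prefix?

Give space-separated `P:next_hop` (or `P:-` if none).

Answer: P0:NH2 P1:NH1

Derivation:
Op 1: best P0=NH0 P1=-
Op 2: best P0=NH0 P1=-
Op 3: best P0=- P1=-
Op 4: best P0=NH2 P1=-
Op 5: best P0=NH2 P1=-
Op 6: best P0=NH2 P1=-
Op 7: best P0=NH2 P1=-
Op 8: best P0=NH2 P1=-
Op 9: best P0=NH2 P1=NH1
Op 10: best P0=NH2 P1=NH1
Op 11: best P0=NH2 P1=NH1
Op 12: best P0=NH2 P1=NH1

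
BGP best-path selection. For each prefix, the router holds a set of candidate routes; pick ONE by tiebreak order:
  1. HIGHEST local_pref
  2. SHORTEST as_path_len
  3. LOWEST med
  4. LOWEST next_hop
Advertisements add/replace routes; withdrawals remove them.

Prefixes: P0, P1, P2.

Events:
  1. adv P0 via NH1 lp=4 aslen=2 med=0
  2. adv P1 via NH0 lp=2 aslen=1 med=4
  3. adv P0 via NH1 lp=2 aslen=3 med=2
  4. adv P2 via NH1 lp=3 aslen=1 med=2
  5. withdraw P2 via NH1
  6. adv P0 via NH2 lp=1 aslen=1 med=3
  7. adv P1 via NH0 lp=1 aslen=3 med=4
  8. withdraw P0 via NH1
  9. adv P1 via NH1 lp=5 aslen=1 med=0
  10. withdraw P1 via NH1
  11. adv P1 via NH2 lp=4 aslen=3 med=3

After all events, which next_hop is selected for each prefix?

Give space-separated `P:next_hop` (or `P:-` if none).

Answer: P0:NH2 P1:NH2 P2:-

Derivation:
Op 1: best P0=NH1 P1=- P2=-
Op 2: best P0=NH1 P1=NH0 P2=-
Op 3: best P0=NH1 P1=NH0 P2=-
Op 4: best P0=NH1 P1=NH0 P2=NH1
Op 5: best P0=NH1 P1=NH0 P2=-
Op 6: best P0=NH1 P1=NH0 P2=-
Op 7: best P0=NH1 P1=NH0 P2=-
Op 8: best P0=NH2 P1=NH0 P2=-
Op 9: best P0=NH2 P1=NH1 P2=-
Op 10: best P0=NH2 P1=NH0 P2=-
Op 11: best P0=NH2 P1=NH2 P2=-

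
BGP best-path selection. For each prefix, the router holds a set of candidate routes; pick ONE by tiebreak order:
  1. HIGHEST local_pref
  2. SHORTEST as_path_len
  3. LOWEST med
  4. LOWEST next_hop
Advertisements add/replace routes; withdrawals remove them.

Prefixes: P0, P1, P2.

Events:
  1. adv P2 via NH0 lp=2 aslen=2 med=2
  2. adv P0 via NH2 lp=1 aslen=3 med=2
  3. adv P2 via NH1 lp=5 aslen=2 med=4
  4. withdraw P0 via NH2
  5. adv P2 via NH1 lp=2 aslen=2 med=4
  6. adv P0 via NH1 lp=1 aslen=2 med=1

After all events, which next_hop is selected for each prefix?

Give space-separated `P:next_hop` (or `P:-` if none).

Answer: P0:NH1 P1:- P2:NH0

Derivation:
Op 1: best P0=- P1=- P2=NH0
Op 2: best P0=NH2 P1=- P2=NH0
Op 3: best P0=NH2 P1=- P2=NH1
Op 4: best P0=- P1=- P2=NH1
Op 5: best P0=- P1=- P2=NH0
Op 6: best P0=NH1 P1=- P2=NH0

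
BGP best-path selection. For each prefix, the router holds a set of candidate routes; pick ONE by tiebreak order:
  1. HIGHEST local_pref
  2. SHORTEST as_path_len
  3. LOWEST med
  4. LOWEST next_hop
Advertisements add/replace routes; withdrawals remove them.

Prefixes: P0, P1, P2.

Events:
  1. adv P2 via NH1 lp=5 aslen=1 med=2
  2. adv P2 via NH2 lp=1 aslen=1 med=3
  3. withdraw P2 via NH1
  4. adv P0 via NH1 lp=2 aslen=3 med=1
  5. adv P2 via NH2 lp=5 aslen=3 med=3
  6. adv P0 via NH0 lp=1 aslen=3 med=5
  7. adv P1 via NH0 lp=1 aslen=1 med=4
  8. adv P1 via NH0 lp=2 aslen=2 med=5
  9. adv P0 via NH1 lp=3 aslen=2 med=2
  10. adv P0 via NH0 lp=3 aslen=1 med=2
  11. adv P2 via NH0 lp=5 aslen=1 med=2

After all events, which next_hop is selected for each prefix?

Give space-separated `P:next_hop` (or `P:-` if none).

Answer: P0:NH0 P1:NH0 P2:NH0

Derivation:
Op 1: best P0=- P1=- P2=NH1
Op 2: best P0=- P1=- P2=NH1
Op 3: best P0=- P1=- P2=NH2
Op 4: best P0=NH1 P1=- P2=NH2
Op 5: best P0=NH1 P1=- P2=NH2
Op 6: best P0=NH1 P1=- P2=NH2
Op 7: best P0=NH1 P1=NH0 P2=NH2
Op 8: best P0=NH1 P1=NH0 P2=NH2
Op 9: best P0=NH1 P1=NH0 P2=NH2
Op 10: best P0=NH0 P1=NH0 P2=NH2
Op 11: best P0=NH0 P1=NH0 P2=NH0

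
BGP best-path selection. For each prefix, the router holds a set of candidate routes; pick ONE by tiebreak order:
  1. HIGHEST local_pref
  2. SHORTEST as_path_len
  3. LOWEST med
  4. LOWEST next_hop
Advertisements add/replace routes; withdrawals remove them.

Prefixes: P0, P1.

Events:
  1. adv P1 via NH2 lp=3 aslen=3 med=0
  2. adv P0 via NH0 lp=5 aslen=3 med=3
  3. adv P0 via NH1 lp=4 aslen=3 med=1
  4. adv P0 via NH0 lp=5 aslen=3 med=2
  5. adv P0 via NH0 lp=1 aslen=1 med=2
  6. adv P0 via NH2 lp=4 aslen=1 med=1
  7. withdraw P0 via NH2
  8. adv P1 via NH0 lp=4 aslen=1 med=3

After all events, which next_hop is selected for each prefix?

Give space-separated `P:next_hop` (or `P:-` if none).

Answer: P0:NH1 P1:NH0

Derivation:
Op 1: best P0=- P1=NH2
Op 2: best P0=NH0 P1=NH2
Op 3: best P0=NH0 P1=NH2
Op 4: best P0=NH0 P1=NH2
Op 5: best P0=NH1 P1=NH2
Op 6: best P0=NH2 P1=NH2
Op 7: best P0=NH1 P1=NH2
Op 8: best P0=NH1 P1=NH0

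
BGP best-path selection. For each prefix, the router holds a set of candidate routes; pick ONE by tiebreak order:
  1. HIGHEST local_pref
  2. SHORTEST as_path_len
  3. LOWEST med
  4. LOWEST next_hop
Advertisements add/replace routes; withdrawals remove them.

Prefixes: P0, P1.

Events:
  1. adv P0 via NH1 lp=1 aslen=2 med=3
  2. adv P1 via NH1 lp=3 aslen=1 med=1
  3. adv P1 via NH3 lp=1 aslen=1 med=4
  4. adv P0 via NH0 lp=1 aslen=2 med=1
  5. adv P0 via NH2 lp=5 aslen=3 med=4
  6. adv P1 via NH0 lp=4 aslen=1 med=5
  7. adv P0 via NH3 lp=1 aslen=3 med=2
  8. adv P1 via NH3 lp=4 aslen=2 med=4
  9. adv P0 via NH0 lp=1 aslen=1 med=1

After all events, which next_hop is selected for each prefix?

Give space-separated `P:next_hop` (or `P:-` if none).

Op 1: best P0=NH1 P1=-
Op 2: best P0=NH1 P1=NH1
Op 3: best P0=NH1 P1=NH1
Op 4: best P0=NH0 P1=NH1
Op 5: best P0=NH2 P1=NH1
Op 6: best P0=NH2 P1=NH0
Op 7: best P0=NH2 P1=NH0
Op 8: best P0=NH2 P1=NH0
Op 9: best P0=NH2 P1=NH0

Answer: P0:NH2 P1:NH0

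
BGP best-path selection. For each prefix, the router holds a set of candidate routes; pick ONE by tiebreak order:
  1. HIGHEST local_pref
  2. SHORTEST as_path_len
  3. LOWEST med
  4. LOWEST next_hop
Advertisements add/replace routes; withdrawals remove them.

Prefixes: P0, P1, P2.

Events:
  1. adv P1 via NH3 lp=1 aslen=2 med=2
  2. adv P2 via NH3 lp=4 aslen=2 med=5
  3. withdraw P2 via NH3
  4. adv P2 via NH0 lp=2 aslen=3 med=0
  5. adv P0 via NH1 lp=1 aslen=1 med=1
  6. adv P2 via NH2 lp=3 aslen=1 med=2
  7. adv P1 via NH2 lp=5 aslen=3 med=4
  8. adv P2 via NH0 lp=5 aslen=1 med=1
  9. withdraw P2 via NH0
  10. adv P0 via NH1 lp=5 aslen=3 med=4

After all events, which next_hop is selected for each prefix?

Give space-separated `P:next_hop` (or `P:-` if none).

Op 1: best P0=- P1=NH3 P2=-
Op 2: best P0=- P1=NH3 P2=NH3
Op 3: best P0=- P1=NH3 P2=-
Op 4: best P0=- P1=NH3 P2=NH0
Op 5: best P0=NH1 P1=NH3 P2=NH0
Op 6: best P0=NH1 P1=NH3 P2=NH2
Op 7: best P0=NH1 P1=NH2 P2=NH2
Op 8: best P0=NH1 P1=NH2 P2=NH0
Op 9: best P0=NH1 P1=NH2 P2=NH2
Op 10: best P0=NH1 P1=NH2 P2=NH2

Answer: P0:NH1 P1:NH2 P2:NH2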